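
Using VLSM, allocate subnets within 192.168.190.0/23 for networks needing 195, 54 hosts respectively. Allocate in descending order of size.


195 hosts -> /24 (254 usable): 192.168.190.0/24
54 hosts -> /26 (62 usable): 192.168.191.0/26
Allocation: 192.168.190.0/24 (195 hosts, 254 usable); 192.168.191.0/26 (54 hosts, 62 usable)


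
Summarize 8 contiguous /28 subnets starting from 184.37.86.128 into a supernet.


Original prefix: /28
Number of subnets: 8 = 2^3
New prefix = 28 - 3 = 25
Supernet: 184.37.86.128/25


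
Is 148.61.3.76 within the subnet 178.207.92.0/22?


Subnet network: 178.207.92.0
Test IP AND mask: 148.61.0.0
No, 148.61.3.76 is not in 178.207.92.0/22


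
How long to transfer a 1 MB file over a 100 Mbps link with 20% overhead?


Effective throughput = 100 * (1 - 20/100) = 80 Mbps
File size in Mb = 1 * 8 = 8 Mb
Time = 8 / 80
Time = 0.1 seconds


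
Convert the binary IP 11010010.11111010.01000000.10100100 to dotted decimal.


11010010 = 210
11111010 = 250
01000000 = 64
10100100 = 164
IP: 210.250.64.164


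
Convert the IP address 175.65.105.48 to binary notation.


175 = 10101111
65 = 01000001
105 = 01101001
48 = 00110000
Binary: 10101111.01000001.01101001.00110000


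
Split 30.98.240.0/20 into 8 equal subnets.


New prefix = 20 + 3 = 23
Each subnet has 512 addresses
  30.98.240.0/23
  30.98.242.0/23
  30.98.244.0/23
  30.98.246.0/23
  30.98.248.0/23
  30.98.250.0/23
  30.98.252.0/23
  30.98.254.0/23
Subnets: 30.98.240.0/23, 30.98.242.0/23, 30.98.244.0/23, 30.98.246.0/23, 30.98.248.0/23, 30.98.250.0/23, 30.98.252.0/23, 30.98.254.0/23


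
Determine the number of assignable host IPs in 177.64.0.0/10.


Host bits = 32 - 10 = 22
Total addresses = 2^22 = 4194304
Usable = total - 2 (network and broadcast)
Usable hosts: 4194302


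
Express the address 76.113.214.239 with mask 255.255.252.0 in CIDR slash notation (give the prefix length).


Binary: 11111111.11111111.11111100.00000000
Count leading 1s
Prefix: /22


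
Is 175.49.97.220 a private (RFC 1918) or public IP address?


RFC 1918 private ranges:
  10.0.0.0/8 (10.0.0.0 - 10.255.255.255)
  172.16.0.0/12 (172.16.0.0 - 172.31.255.255)
  192.168.0.0/16 (192.168.0.0 - 192.168.255.255)
Public (not in any RFC 1918 range)


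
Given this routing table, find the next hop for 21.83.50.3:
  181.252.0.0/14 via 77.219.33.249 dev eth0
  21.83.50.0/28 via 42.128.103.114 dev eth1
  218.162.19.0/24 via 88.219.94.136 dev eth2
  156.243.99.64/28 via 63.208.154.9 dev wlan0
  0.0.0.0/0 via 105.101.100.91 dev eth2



Longest prefix match for 21.83.50.3:
  /14 181.252.0.0: no
  /28 21.83.50.0: MATCH
  /24 218.162.19.0: no
  /28 156.243.99.64: no
  /0 0.0.0.0: MATCH
Selected: next-hop 42.128.103.114 via eth1 (matched /28)


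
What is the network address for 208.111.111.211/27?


IP:   11010000.01101111.01101111.11010011
Mask: 11111111.11111111.11111111.11100000
AND operation:
Net:  11010000.01101111.01101111.11000000
Network: 208.111.111.192/27


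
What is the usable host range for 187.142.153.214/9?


Network: 187.128.0.0
Broadcast: 187.255.255.255
First usable = network + 1
Last usable = broadcast - 1
Range: 187.128.0.1 to 187.255.255.254


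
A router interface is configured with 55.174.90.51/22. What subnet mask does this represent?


/22 means 22 network bits, 10 host bits
Binary: 11111111111111111111110000000000
Mask: 255.255.252.0


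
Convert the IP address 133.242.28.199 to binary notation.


133 = 10000101
242 = 11110010
28 = 00011100
199 = 11000111
Binary: 10000101.11110010.00011100.11000111


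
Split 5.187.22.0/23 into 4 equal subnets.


New prefix = 23 + 2 = 25
Each subnet has 128 addresses
  5.187.22.0/25
  5.187.22.128/25
  5.187.23.0/25
  5.187.23.128/25
Subnets: 5.187.22.0/25, 5.187.22.128/25, 5.187.23.0/25, 5.187.23.128/25


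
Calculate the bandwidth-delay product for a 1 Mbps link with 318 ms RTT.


BDP = bandwidth * RTT
= 1 Mbps * 318 ms
= 1 * 1e6 * 318 / 1000 bits
= 318000 bits
= 39750 bytes
= 38.8184 KB
BDP = 318000 bits (39750 bytes)


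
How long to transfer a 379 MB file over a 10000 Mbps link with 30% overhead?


Effective throughput = 10000 * (1 - 30/100) = 7000 Mbps
File size in Mb = 379 * 8 = 3032 Mb
Time = 3032 / 7000
Time = 0.4331 seconds


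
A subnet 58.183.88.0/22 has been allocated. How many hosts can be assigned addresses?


Host bits = 32 - 22 = 10
Total addresses = 2^10 = 1024
Usable = total - 2 (network and broadcast)
Usable hosts: 1022


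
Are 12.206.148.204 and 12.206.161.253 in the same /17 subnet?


Mask: 255.255.128.0
12.206.148.204 AND mask = 12.206.128.0
12.206.161.253 AND mask = 12.206.128.0
Yes, same subnet (12.206.128.0)


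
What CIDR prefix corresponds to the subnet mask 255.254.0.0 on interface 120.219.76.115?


Binary: 11111111.11111110.00000000.00000000
Count leading 1s
Prefix: /15


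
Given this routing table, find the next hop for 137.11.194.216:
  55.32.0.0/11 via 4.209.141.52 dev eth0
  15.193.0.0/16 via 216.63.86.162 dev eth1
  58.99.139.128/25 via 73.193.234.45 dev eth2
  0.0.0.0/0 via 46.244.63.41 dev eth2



Longest prefix match for 137.11.194.216:
  /11 55.32.0.0: no
  /16 15.193.0.0: no
  /25 58.99.139.128: no
  /0 0.0.0.0: MATCH
Selected: next-hop 46.244.63.41 via eth2 (matched /0)


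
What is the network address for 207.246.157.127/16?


IP:   11001111.11110110.10011101.01111111
Mask: 11111111.11111111.00000000.00000000
AND operation:
Net:  11001111.11110110.00000000.00000000
Network: 207.246.0.0/16


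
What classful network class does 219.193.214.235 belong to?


First octet: 219
Binary: 11011011
110xxxxx -> Class C (192-223)
Class C, default mask 255.255.255.0 (/24)


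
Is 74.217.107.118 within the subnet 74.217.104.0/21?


Subnet network: 74.217.104.0
Test IP AND mask: 74.217.104.0
Yes, 74.217.107.118 is in 74.217.104.0/21


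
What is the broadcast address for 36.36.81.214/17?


Network: 36.36.0.0/17
Host bits = 15
Set all host bits to 1:
Broadcast: 36.36.127.255


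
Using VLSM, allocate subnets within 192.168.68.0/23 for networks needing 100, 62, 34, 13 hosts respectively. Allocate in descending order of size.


100 hosts -> /25 (126 usable): 192.168.68.0/25
62 hosts -> /26 (62 usable): 192.168.68.128/26
34 hosts -> /26 (62 usable): 192.168.68.192/26
13 hosts -> /28 (14 usable): 192.168.69.0/28
Allocation: 192.168.68.0/25 (100 hosts, 126 usable); 192.168.68.128/26 (62 hosts, 62 usable); 192.168.68.192/26 (34 hosts, 62 usable); 192.168.69.0/28 (13 hosts, 14 usable)


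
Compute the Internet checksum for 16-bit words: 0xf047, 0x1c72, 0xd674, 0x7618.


Sum all words (with carry folding):
+ 0xf047 = 0xf047
+ 0x1c72 = 0x0cba
+ 0xd674 = 0xe32e
+ 0x7618 = 0x5947
One's complement: ~0x5947
Checksum = 0xa6b8


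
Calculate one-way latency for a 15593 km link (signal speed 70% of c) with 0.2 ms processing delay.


Speed = 0.7 * 3e5 km/s = 210000 km/s
Propagation delay = 15593 / 210000 = 0.0743 s = 74.2524 ms
Processing delay = 0.2 ms
Total one-way latency = 74.4524 ms


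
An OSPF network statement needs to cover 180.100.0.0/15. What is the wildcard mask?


Subnet mask: 255.254.0.0
Wildcard = 255.255.255.255 - subnet mask
255 - 255 = 0
255 - 254 = 1
255 - 0 = 255
255 - 0 = 255
Wildcard: 0.1.255.255


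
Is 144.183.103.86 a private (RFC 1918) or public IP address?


RFC 1918 private ranges:
  10.0.0.0/8 (10.0.0.0 - 10.255.255.255)
  172.16.0.0/12 (172.16.0.0 - 172.31.255.255)
  192.168.0.0/16 (192.168.0.0 - 192.168.255.255)
Public (not in any RFC 1918 range)


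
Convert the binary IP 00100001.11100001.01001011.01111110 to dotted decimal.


00100001 = 33
11100001 = 225
01001011 = 75
01111110 = 126
IP: 33.225.75.126


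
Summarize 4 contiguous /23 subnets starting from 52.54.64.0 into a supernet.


Original prefix: /23
Number of subnets: 4 = 2^2
New prefix = 23 - 2 = 21
Supernet: 52.54.64.0/21


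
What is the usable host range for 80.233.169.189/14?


Network: 80.232.0.0
Broadcast: 80.235.255.255
First usable = network + 1
Last usable = broadcast - 1
Range: 80.232.0.1 to 80.235.255.254


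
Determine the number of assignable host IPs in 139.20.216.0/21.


Host bits = 32 - 21 = 11
Total addresses = 2^11 = 2048
Usable = total - 2 (network and broadcast)
Usable hosts: 2046


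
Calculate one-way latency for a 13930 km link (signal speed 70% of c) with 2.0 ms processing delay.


Speed = 0.7 * 3e5 km/s = 210000 km/s
Propagation delay = 13930 / 210000 = 0.0663 s = 66.3333 ms
Processing delay = 2.0 ms
Total one-way latency = 68.3333 ms


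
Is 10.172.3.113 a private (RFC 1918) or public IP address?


RFC 1918 private ranges:
  10.0.0.0/8 (10.0.0.0 - 10.255.255.255)
  172.16.0.0/12 (172.16.0.0 - 172.31.255.255)
  192.168.0.0/16 (192.168.0.0 - 192.168.255.255)
Private (in 10.0.0.0/8)


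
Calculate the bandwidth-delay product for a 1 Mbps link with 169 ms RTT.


BDP = bandwidth * RTT
= 1 Mbps * 169 ms
= 1 * 1e6 * 169 / 1000 bits
= 169000 bits
= 21125 bytes
= 20.6299 KB
BDP = 169000 bits (21125 bytes)


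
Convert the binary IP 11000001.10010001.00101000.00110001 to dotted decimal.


11000001 = 193
10010001 = 145
00101000 = 40
00110001 = 49
IP: 193.145.40.49


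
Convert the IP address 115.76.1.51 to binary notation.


115 = 01110011
76 = 01001100
1 = 00000001
51 = 00110011
Binary: 01110011.01001100.00000001.00110011


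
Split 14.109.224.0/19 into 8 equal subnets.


New prefix = 19 + 3 = 22
Each subnet has 1024 addresses
  14.109.224.0/22
  14.109.228.0/22
  14.109.232.0/22
  14.109.236.0/22
  14.109.240.0/22
  14.109.244.0/22
  14.109.248.0/22
  14.109.252.0/22
Subnets: 14.109.224.0/22, 14.109.228.0/22, 14.109.232.0/22, 14.109.236.0/22, 14.109.240.0/22, 14.109.244.0/22, 14.109.248.0/22, 14.109.252.0/22


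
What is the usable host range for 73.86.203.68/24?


Network: 73.86.203.0
Broadcast: 73.86.203.255
First usable = network + 1
Last usable = broadcast - 1
Range: 73.86.203.1 to 73.86.203.254


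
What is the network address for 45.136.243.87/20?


IP:   00101101.10001000.11110011.01010111
Mask: 11111111.11111111.11110000.00000000
AND operation:
Net:  00101101.10001000.11110000.00000000
Network: 45.136.240.0/20


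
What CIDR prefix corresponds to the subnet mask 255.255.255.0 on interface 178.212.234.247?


Binary: 11111111.11111111.11111111.00000000
Count leading 1s
Prefix: /24


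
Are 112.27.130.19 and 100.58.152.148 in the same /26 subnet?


Mask: 255.255.255.192
112.27.130.19 AND mask = 112.27.130.0
100.58.152.148 AND mask = 100.58.152.128
No, different subnets (112.27.130.0 vs 100.58.152.128)


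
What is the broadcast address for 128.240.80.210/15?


Network: 128.240.0.0/15
Host bits = 17
Set all host bits to 1:
Broadcast: 128.241.255.255


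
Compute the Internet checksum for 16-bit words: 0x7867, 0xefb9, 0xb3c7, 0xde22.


Sum all words (with carry folding):
+ 0x7867 = 0x7867
+ 0xefb9 = 0x6821
+ 0xb3c7 = 0x1be9
+ 0xde22 = 0xfa0b
One's complement: ~0xfa0b
Checksum = 0x05f4


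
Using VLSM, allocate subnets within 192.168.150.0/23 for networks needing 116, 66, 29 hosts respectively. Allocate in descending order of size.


116 hosts -> /25 (126 usable): 192.168.150.0/25
66 hosts -> /25 (126 usable): 192.168.150.128/25
29 hosts -> /27 (30 usable): 192.168.151.0/27
Allocation: 192.168.150.0/25 (116 hosts, 126 usable); 192.168.150.128/25 (66 hosts, 126 usable); 192.168.151.0/27 (29 hosts, 30 usable)


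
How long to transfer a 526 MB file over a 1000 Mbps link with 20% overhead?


Effective throughput = 1000 * (1 - 20/100) = 800 Mbps
File size in Mb = 526 * 8 = 4208 Mb
Time = 4208 / 800
Time = 5.26 seconds


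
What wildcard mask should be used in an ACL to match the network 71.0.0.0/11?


Subnet mask: 255.224.0.0
Wildcard = 255.255.255.255 - subnet mask
255 - 255 = 0
255 - 224 = 31
255 - 0 = 255
255 - 0 = 255
Wildcard: 0.31.255.255


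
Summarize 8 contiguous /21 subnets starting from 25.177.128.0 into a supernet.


Original prefix: /21
Number of subnets: 8 = 2^3
New prefix = 21 - 3 = 18
Supernet: 25.177.128.0/18


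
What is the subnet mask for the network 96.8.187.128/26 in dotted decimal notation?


/26 means 26 network bits, 6 host bits
Binary: 11111111111111111111111111000000
Mask: 255.255.255.192


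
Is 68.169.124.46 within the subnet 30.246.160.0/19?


Subnet network: 30.246.160.0
Test IP AND mask: 68.169.96.0
No, 68.169.124.46 is not in 30.246.160.0/19


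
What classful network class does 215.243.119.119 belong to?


First octet: 215
Binary: 11010111
110xxxxx -> Class C (192-223)
Class C, default mask 255.255.255.0 (/24)


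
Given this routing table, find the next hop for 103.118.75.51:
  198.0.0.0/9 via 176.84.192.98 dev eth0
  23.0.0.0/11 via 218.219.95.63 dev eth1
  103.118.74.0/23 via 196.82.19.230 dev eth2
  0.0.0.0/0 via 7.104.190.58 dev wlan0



Longest prefix match for 103.118.75.51:
  /9 198.0.0.0: no
  /11 23.0.0.0: no
  /23 103.118.74.0: MATCH
  /0 0.0.0.0: MATCH
Selected: next-hop 196.82.19.230 via eth2 (matched /23)


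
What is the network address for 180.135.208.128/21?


IP:   10110100.10000111.11010000.10000000
Mask: 11111111.11111111.11111000.00000000
AND operation:
Net:  10110100.10000111.11010000.00000000
Network: 180.135.208.0/21


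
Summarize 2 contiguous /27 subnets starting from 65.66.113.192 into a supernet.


Original prefix: /27
Number of subnets: 2 = 2^1
New prefix = 27 - 1 = 26
Supernet: 65.66.113.192/26


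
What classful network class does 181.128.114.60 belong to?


First octet: 181
Binary: 10110101
10xxxxxx -> Class B (128-191)
Class B, default mask 255.255.0.0 (/16)


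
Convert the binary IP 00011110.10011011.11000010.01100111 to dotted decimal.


00011110 = 30
10011011 = 155
11000010 = 194
01100111 = 103
IP: 30.155.194.103


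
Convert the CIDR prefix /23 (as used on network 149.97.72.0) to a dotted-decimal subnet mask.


/23 means 23 network bits, 9 host bits
Binary: 11111111111111111111111000000000
Mask: 255.255.254.0


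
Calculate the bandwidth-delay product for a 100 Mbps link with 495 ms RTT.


BDP = bandwidth * RTT
= 100 Mbps * 495 ms
= 100 * 1e6 * 495 / 1000 bits
= 49500000 bits
= 6187500 bytes
= 6042.4805 KB
BDP = 49500000 bits (6187500 bytes)


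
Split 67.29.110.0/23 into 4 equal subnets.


New prefix = 23 + 2 = 25
Each subnet has 128 addresses
  67.29.110.0/25
  67.29.110.128/25
  67.29.111.0/25
  67.29.111.128/25
Subnets: 67.29.110.0/25, 67.29.110.128/25, 67.29.111.0/25, 67.29.111.128/25


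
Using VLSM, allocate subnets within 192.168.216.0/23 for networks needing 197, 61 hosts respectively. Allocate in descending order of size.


197 hosts -> /24 (254 usable): 192.168.216.0/24
61 hosts -> /26 (62 usable): 192.168.217.0/26
Allocation: 192.168.216.0/24 (197 hosts, 254 usable); 192.168.217.0/26 (61 hosts, 62 usable)


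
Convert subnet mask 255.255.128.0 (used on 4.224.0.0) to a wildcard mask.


Subnet mask: 255.255.128.0
Wildcard = 255.255.255.255 - subnet mask
255 - 255 = 0
255 - 255 = 0
255 - 128 = 127
255 - 0 = 255
Wildcard: 0.0.127.255


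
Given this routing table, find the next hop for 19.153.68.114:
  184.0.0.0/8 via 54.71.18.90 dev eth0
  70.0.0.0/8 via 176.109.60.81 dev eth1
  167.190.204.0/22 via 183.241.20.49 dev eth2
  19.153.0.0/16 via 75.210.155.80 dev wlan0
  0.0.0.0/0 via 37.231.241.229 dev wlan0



Longest prefix match for 19.153.68.114:
  /8 184.0.0.0: no
  /8 70.0.0.0: no
  /22 167.190.204.0: no
  /16 19.153.0.0: MATCH
  /0 0.0.0.0: MATCH
Selected: next-hop 75.210.155.80 via wlan0 (matched /16)


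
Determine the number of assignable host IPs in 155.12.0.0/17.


Host bits = 32 - 17 = 15
Total addresses = 2^15 = 32768
Usable = total - 2 (network and broadcast)
Usable hosts: 32766


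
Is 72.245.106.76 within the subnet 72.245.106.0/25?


Subnet network: 72.245.106.0
Test IP AND mask: 72.245.106.0
Yes, 72.245.106.76 is in 72.245.106.0/25


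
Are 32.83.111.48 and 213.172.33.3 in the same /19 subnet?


Mask: 255.255.224.0
32.83.111.48 AND mask = 32.83.96.0
213.172.33.3 AND mask = 213.172.32.0
No, different subnets (32.83.96.0 vs 213.172.32.0)


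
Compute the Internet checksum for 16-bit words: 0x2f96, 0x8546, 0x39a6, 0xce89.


Sum all words (with carry folding):
+ 0x2f96 = 0x2f96
+ 0x8546 = 0xb4dc
+ 0x39a6 = 0xee82
+ 0xce89 = 0xbd0c
One's complement: ~0xbd0c
Checksum = 0x42f3


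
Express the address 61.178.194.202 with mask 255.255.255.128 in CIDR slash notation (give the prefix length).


Binary: 11111111.11111111.11111111.10000000
Count leading 1s
Prefix: /25


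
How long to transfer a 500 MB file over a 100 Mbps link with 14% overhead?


Effective throughput = 100 * (1 - 14/100) = 86 Mbps
File size in Mb = 500 * 8 = 4000 Mb
Time = 4000 / 86
Time = 46.5116 seconds


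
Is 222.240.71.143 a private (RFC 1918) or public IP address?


RFC 1918 private ranges:
  10.0.0.0/8 (10.0.0.0 - 10.255.255.255)
  172.16.0.0/12 (172.16.0.0 - 172.31.255.255)
  192.168.0.0/16 (192.168.0.0 - 192.168.255.255)
Public (not in any RFC 1918 range)


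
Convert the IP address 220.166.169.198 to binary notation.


220 = 11011100
166 = 10100110
169 = 10101001
198 = 11000110
Binary: 11011100.10100110.10101001.11000110


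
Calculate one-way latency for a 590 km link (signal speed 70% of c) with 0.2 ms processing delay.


Speed = 0.7 * 3e5 km/s = 210000 km/s
Propagation delay = 590 / 210000 = 0.0028 s = 2.8095 ms
Processing delay = 0.2 ms
Total one-way latency = 3.0095 ms


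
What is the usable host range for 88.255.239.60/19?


Network: 88.255.224.0
Broadcast: 88.255.255.255
First usable = network + 1
Last usable = broadcast - 1
Range: 88.255.224.1 to 88.255.255.254


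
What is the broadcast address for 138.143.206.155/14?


Network: 138.140.0.0/14
Host bits = 18
Set all host bits to 1:
Broadcast: 138.143.255.255


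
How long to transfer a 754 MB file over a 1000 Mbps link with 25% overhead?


Effective throughput = 1000 * (1 - 25/100) = 750 Mbps
File size in Mb = 754 * 8 = 6032 Mb
Time = 6032 / 750
Time = 8.0427 seconds


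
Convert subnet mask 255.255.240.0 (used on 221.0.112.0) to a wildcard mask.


Subnet mask: 255.255.240.0
Wildcard = 255.255.255.255 - subnet mask
255 - 255 = 0
255 - 255 = 0
255 - 240 = 15
255 - 0 = 255
Wildcard: 0.0.15.255


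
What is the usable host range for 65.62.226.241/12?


Network: 65.48.0.0
Broadcast: 65.63.255.255
First usable = network + 1
Last usable = broadcast - 1
Range: 65.48.0.1 to 65.63.255.254


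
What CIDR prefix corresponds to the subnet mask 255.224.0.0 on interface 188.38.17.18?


Binary: 11111111.11100000.00000000.00000000
Count leading 1s
Prefix: /11


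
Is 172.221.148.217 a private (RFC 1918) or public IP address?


RFC 1918 private ranges:
  10.0.0.0/8 (10.0.0.0 - 10.255.255.255)
  172.16.0.0/12 (172.16.0.0 - 172.31.255.255)
  192.168.0.0/16 (192.168.0.0 - 192.168.255.255)
Public (not in any RFC 1918 range)


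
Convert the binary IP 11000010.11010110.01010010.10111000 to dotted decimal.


11000010 = 194
11010110 = 214
01010010 = 82
10111000 = 184
IP: 194.214.82.184


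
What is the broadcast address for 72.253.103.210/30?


Network: 72.253.103.208/30
Host bits = 2
Set all host bits to 1:
Broadcast: 72.253.103.211


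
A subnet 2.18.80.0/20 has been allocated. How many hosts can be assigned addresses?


Host bits = 32 - 20 = 12
Total addresses = 2^12 = 4096
Usable = total - 2 (network and broadcast)
Usable hosts: 4094


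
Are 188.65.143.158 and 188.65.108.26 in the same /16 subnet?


Mask: 255.255.0.0
188.65.143.158 AND mask = 188.65.0.0
188.65.108.26 AND mask = 188.65.0.0
Yes, same subnet (188.65.0.0)


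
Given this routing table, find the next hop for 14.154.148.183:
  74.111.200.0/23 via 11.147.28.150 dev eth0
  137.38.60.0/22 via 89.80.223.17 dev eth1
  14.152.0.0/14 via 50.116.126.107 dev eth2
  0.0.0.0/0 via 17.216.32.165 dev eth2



Longest prefix match for 14.154.148.183:
  /23 74.111.200.0: no
  /22 137.38.60.0: no
  /14 14.152.0.0: MATCH
  /0 0.0.0.0: MATCH
Selected: next-hop 50.116.126.107 via eth2 (matched /14)


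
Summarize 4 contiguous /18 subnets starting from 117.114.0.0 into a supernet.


Original prefix: /18
Number of subnets: 4 = 2^2
New prefix = 18 - 2 = 16
Supernet: 117.114.0.0/16


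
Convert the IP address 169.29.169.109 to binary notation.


169 = 10101001
29 = 00011101
169 = 10101001
109 = 01101101
Binary: 10101001.00011101.10101001.01101101


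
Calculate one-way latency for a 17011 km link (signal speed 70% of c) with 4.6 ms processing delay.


Speed = 0.7 * 3e5 km/s = 210000 km/s
Propagation delay = 17011 / 210000 = 0.081 s = 81.0048 ms
Processing delay = 4.6 ms
Total one-way latency = 85.6048 ms


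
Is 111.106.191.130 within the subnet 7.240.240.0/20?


Subnet network: 7.240.240.0
Test IP AND mask: 111.106.176.0
No, 111.106.191.130 is not in 7.240.240.0/20


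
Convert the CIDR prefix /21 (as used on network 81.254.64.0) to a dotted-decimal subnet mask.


/21 means 21 network bits, 11 host bits
Binary: 11111111111111111111100000000000
Mask: 255.255.248.0


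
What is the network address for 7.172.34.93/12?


IP:   00000111.10101100.00100010.01011101
Mask: 11111111.11110000.00000000.00000000
AND operation:
Net:  00000111.10100000.00000000.00000000
Network: 7.160.0.0/12


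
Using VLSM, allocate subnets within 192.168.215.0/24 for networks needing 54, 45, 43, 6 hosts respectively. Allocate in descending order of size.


54 hosts -> /26 (62 usable): 192.168.215.0/26
45 hosts -> /26 (62 usable): 192.168.215.64/26
43 hosts -> /26 (62 usable): 192.168.215.128/26
6 hosts -> /29 (6 usable): 192.168.215.192/29
Allocation: 192.168.215.0/26 (54 hosts, 62 usable); 192.168.215.64/26 (45 hosts, 62 usable); 192.168.215.128/26 (43 hosts, 62 usable); 192.168.215.192/29 (6 hosts, 6 usable)


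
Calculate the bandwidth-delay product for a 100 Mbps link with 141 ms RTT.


BDP = bandwidth * RTT
= 100 Mbps * 141 ms
= 100 * 1e6 * 141 / 1000 bits
= 14100000 bits
= 1762500 bytes
= 1721.1914 KB
BDP = 14100000 bits (1762500 bytes)


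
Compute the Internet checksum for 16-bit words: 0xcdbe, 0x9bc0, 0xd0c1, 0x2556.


Sum all words (with carry folding):
+ 0xcdbe = 0xcdbe
+ 0x9bc0 = 0x697f
+ 0xd0c1 = 0x3a41
+ 0x2556 = 0x5f97
One's complement: ~0x5f97
Checksum = 0xa068


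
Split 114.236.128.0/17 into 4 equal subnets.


New prefix = 17 + 2 = 19
Each subnet has 8192 addresses
  114.236.128.0/19
  114.236.160.0/19
  114.236.192.0/19
  114.236.224.0/19
Subnets: 114.236.128.0/19, 114.236.160.0/19, 114.236.192.0/19, 114.236.224.0/19


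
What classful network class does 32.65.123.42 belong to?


First octet: 32
Binary: 00100000
0xxxxxxx -> Class A (1-126)
Class A, default mask 255.0.0.0 (/8)


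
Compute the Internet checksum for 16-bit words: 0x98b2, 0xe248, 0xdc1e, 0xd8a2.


Sum all words (with carry folding):
+ 0x98b2 = 0x98b2
+ 0xe248 = 0x7afb
+ 0xdc1e = 0x571a
+ 0xd8a2 = 0x2fbd
One's complement: ~0x2fbd
Checksum = 0xd042


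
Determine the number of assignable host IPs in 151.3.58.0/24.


Host bits = 32 - 24 = 8
Total addresses = 2^8 = 256
Usable = total - 2 (network and broadcast)
Usable hosts: 254


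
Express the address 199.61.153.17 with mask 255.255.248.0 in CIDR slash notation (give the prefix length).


Binary: 11111111.11111111.11111000.00000000
Count leading 1s
Prefix: /21


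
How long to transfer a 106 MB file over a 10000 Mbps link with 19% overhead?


Effective throughput = 10000 * (1 - 19/100) = 8100.0 Mbps
File size in Mb = 106 * 8 = 848 Mb
Time = 848 / 8100.0
Time = 0.1047 seconds


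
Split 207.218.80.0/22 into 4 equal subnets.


New prefix = 22 + 2 = 24
Each subnet has 256 addresses
  207.218.80.0/24
  207.218.81.0/24
  207.218.82.0/24
  207.218.83.0/24
Subnets: 207.218.80.0/24, 207.218.81.0/24, 207.218.82.0/24, 207.218.83.0/24


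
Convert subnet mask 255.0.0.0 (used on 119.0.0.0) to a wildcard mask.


Subnet mask: 255.0.0.0
Wildcard = 255.255.255.255 - subnet mask
255 - 255 = 0
255 - 0 = 255
255 - 0 = 255
255 - 0 = 255
Wildcard: 0.255.255.255


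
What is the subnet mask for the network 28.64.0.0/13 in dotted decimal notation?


/13 means 13 network bits, 19 host bits
Binary: 11111111111110000000000000000000
Mask: 255.248.0.0


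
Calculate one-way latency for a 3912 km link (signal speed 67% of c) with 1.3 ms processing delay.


Speed = 0.67 * 3e5 km/s = 201000 km/s
Propagation delay = 3912 / 201000 = 0.0195 s = 19.4627 ms
Processing delay = 1.3 ms
Total one-way latency = 20.7627 ms


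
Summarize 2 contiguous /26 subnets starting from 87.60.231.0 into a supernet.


Original prefix: /26
Number of subnets: 2 = 2^1
New prefix = 26 - 1 = 25
Supernet: 87.60.231.0/25


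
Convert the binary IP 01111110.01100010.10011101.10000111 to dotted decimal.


01111110 = 126
01100010 = 98
10011101 = 157
10000111 = 135
IP: 126.98.157.135


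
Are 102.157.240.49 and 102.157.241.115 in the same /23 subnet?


Mask: 255.255.254.0
102.157.240.49 AND mask = 102.157.240.0
102.157.241.115 AND mask = 102.157.240.0
Yes, same subnet (102.157.240.0)


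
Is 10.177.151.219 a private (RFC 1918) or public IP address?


RFC 1918 private ranges:
  10.0.0.0/8 (10.0.0.0 - 10.255.255.255)
  172.16.0.0/12 (172.16.0.0 - 172.31.255.255)
  192.168.0.0/16 (192.168.0.0 - 192.168.255.255)
Private (in 10.0.0.0/8)


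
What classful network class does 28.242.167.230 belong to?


First octet: 28
Binary: 00011100
0xxxxxxx -> Class A (1-126)
Class A, default mask 255.0.0.0 (/8)


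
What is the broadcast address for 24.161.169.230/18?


Network: 24.161.128.0/18
Host bits = 14
Set all host bits to 1:
Broadcast: 24.161.191.255


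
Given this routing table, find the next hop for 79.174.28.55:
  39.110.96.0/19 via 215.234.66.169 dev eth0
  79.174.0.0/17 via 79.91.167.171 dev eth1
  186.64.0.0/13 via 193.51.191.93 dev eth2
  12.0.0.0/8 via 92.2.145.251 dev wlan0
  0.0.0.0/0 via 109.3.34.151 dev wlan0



Longest prefix match for 79.174.28.55:
  /19 39.110.96.0: no
  /17 79.174.0.0: MATCH
  /13 186.64.0.0: no
  /8 12.0.0.0: no
  /0 0.0.0.0: MATCH
Selected: next-hop 79.91.167.171 via eth1 (matched /17)


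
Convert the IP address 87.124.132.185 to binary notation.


87 = 01010111
124 = 01111100
132 = 10000100
185 = 10111001
Binary: 01010111.01111100.10000100.10111001


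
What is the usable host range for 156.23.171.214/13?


Network: 156.16.0.0
Broadcast: 156.23.255.255
First usable = network + 1
Last usable = broadcast - 1
Range: 156.16.0.1 to 156.23.255.254


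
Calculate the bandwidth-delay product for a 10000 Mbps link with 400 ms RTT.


BDP = bandwidth * RTT
= 10000 Mbps * 400 ms
= 10000 * 1e6 * 400 / 1000 bits
= 4000000000 bits
= 500000000 bytes
= 488281.25 KB
BDP = 4000000000 bits (500000000 bytes)


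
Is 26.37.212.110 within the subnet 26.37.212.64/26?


Subnet network: 26.37.212.64
Test IP AND mask: 26.37.212.64
Yes, 26.37.212.110 is in 26.37.212.64/26


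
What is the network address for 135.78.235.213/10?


IP:   10000111.01001110.11101011.11010101
Mask: 11111111.11000000.00000000.00000000
AND operation:
Net:  10000111.01000000.00000000.00000000
Network: 135.64.0.0/10


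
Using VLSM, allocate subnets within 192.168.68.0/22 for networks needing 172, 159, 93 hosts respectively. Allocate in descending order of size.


172 hosts -> /24 (254 usable): 192.168.68.0/24
159 hosts -> /24 (254 usable): 192.168.69.0/24
93 hosts -> /25 (126 usable): 192.168.70.0/25
Allocation: 192.168.68.0/24 (172 hosts, 254 usable); 192.168.69.0/24 (159 hosts, 254 usable); 192.168.70.0/25 (93 hosts, 126 usable)


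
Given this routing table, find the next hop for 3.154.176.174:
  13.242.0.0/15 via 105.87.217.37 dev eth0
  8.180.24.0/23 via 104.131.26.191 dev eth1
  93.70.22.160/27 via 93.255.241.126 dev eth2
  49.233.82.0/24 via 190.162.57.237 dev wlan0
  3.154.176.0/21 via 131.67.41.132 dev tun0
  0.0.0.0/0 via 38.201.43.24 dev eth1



Longest prefix match for 3.154.176.174:
  /15 13.242.0.0: no
  /23 8.180.24.0: no
  /27 93.70.22.160: no
  /24 49.233.82.0: no
  /21 3.154.176.0: MATCH
  /0 0.0.0.0: MATCH
Selected: next-hop 131.67.41.132 via tun0 (matched /21)


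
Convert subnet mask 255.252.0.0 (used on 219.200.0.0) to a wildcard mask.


Subnet mask: 255.252.0.0
Wildcard = 255.255.255.255 - subnet mask
255 - 255 = 0
255 - 252 = 3
255 - 0 = 255
255 - 0 = 255
Wildcard: 0.3.255.255


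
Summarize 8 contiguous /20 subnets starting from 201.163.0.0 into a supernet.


Original prefix: /20
Number of subnets: 8 = 2^3
New prefix = 20 - 3 = 17
Supernet: 201.163.0.0/17


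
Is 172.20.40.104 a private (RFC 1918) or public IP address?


RFC 1918 private ranges:
  10.0.0.0/8 (10.0.0.0 - 10.255.255.255)
  172.16.0.0/12 (172.16.0.0 - 172.31.255.255)
  192.168.0.0/16 (192.168.0.0 - 192.168.255.255)
Private (in 172.16.0.0/12)


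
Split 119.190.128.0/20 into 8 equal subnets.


New prefix = 20 + 3 = 23
Each subnet has 512 addresses
  119.190.128.0/23
  119.190.130.0/23
  119.190.132.0/23
  119.190.134.0/23
  119.190.136.0/23
  119.190.138.0/23
  119.190.140.0/23
  119.190.142.0/23
Subnets: 119.190.128.0/23, 119.190.130.0/23, 119.190.132.0/23, 119.190.134.0/23, 119.190.136.0/23, 119.190.138.0/23, 119.190.140.0/23, 119.190.142.0/23


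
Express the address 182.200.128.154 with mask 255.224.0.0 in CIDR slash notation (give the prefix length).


Binary: 11111111.11100000.00000000.00000000
Count leading 1s
Prefix: /11


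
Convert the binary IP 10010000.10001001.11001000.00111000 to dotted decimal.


10010000 = 144
10001001 = 137
11001000 = 200
00111000 = 56
IP: 144.137.200.56


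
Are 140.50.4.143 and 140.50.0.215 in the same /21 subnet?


Mask: 255.255.248.0
140.50.4.143 AND mask = 140.50.0.0
140.50.0.215 AND mask = 140.50.0.0
Yes, same subnet (140.50.0.0)


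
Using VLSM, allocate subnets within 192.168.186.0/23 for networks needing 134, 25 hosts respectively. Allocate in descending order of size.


134 hosts -> /24 (254 usable): 192.168.186.0/24
25 hosts -> /27 (30 usable): 192.168.187.0/27
Allocation: 192.168.186.0/24 (134 hosts, 254 usable); 192.168.187.0/27 (25 hosts, 30 usable)


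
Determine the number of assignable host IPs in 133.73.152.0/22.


Host bits = 32 - 22 = 10
Total addresses = 2^10 = 1024
Usable = total - 2 (network and broadcast)
Usable hosts: 1022


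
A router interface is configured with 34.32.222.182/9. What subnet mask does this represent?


/9 means 9 network bits, 23 host bits
Binary: 11111111100000000000000000000000
Mask: 255.128.0.0


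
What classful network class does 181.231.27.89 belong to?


First octet: 181
Binary: 10110101
10xxxxxx -> Class B (128-191)
Class B, default mask 255.255.0.0 (/16)


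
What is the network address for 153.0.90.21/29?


IP:   10011001.00000000.01011010.00010101
Mask: 11111111.11111111.11111111.11111000
AND operation:
Net:  10011001.00000000.01011010.00010000
Network: 153.0.90.16/29


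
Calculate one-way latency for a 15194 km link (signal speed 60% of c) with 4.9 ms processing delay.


Speed = 0.6 * 3e5 km/s = 180000 km/s
Propagation delay = 15194 / 180000 = 0.0844 s = 84.4111 ms
Processing delay = 4.9 ms
Total one-way latency = 89.3111 ms


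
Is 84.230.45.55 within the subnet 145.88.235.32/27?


Subnet network: 145.88.235.32
Test IP AND mask: 84.230.45.32
No, 84.230.45.55 is not in 145.88.235.32/27


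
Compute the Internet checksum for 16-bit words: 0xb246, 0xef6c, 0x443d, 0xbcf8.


Sum all words (with carry folding):
+ 0xb246 = 0xb246
+ 0xef6c = 0xa1b3
+ 0x443d = 0xe5f0
+ 0xbcf8 = 0xa2e9
One's complement: ~0xa2e9
Checksum = 0x5d16


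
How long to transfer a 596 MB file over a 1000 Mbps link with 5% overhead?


Effective throughput = 1000 * (1 - 5/100) = 950 Mbps
File size in Mb = 596 * 8 = 4768 Mb
Time = 4768 / 950
Time = 5.0189 seconds


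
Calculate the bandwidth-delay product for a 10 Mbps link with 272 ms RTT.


BDP = bandwidth * RTT
= 10 Mbps * 272 ms
= 10 * 1e6 * 272 / 1000 bits
= 2720000 bits
= 340000 bytes
= 332.0312 KB
BDP = 2720000 bits (340000 bytes)


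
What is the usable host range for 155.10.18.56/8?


Network: 155.0.0.0
Broadcast: 155.255.255.255
First usable = network + 1
Last usable = broadcast - 1
Range: 155.0.0.1 to 155.255.255.254


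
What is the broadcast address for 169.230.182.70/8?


Network: 169.0.0.0/8
Host bits = 24
Set all host bits to 1:
Broadcast: 169.255.255.255


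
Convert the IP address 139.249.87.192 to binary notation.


139 = 10001011
249 = 11111001
87 = 01010111
192 = 11000000
Binary: 10001011.11111001.01010111.11000000


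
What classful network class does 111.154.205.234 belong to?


First octet: 111
Binary: 01101111
0xxxxxxx -> Class A (1-126)
Class A, default mask 255.0.0.0 (/8)


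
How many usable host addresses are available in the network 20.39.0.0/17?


Host bits = 32 - 17 = 15
Total addresses = 2^15 = 32768
Usable = total - 2 (network and broadcast)
Usable hosts: 32766


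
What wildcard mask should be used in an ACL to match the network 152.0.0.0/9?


Subnet mask: 255.128.0.0
Wildcard = 255.255.255.255 - subnet mask
255 - 255 = 0
255 - 128 = 127
255 - 0 = 255
255 - 0 = 255
Wildcard: 0.127.255.255


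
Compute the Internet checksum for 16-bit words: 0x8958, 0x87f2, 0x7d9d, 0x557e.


Sum all words (with carry folding):
+ 0x8958 = 0x8958
+ 0x87f2 = 0x114b
+ 0x7d9d = 0x8ee8
+ 0x557e = 0xe466
One's complement: ~0xe466
Checksum = 0x1b99


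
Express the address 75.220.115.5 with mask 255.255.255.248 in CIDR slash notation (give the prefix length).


Binary: 11111111.11111111.11111111.11111000
Count leading 1s
Prefix: /29


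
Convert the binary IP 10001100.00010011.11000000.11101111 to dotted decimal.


10001100 = 140
00010011 = 19
11000000 = 192
11101111 = 239
IP: 140.19.192.239


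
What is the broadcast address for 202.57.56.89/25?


Network: 202.57.56.0/25
Host bits = 7
Set all host bits to 1:
Broadcast: 202.57.56.127


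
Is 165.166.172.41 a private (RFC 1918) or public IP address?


RFC 1918 private ranges:
  10.0.0.0/8 (10.0.0.0 - 10.255.255.255)
  172.16.0.0/12 (172.16.0.0 - 172.31.255.255)
  192.168.0.0/16 (192.168.0.0 - 192.168.255.255)
Public (not in any RFC 1918 range)


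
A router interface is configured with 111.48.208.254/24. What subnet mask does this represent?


/24 means 24 network bits, 8 host bits
Binary: 11111111111111111111111100000000
Mask: 255.255.255.0


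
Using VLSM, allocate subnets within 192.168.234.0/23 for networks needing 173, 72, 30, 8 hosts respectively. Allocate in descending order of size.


173 hosts -> /24 (254 usable): 192.168.234.0/24
72 hosts -> /25 (126 usable): 192.168.235.0/25
30 hosts -> /27 (30 usable): 192.168.235.128/27
8 hosts -> /28 (14 usable): 192.168.235.160/28
Allocation: 192.168.234.0/24 (173 hosts, 254 usable); 192.168.235.0/25 (72 hosts, 126 usable); 192.168.235.128/27 (30 hosts, 30 usable); 192.168.235.160/28 (8 hosts, 14 usable)


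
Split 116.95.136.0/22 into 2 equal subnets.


New prefix = 22 + 1 = 23
Each subnet has 512 addresses
  116.95.136.0/23
  116.95.138.0/23
Subnets: 116.95.136.0/23, 116.95.138.0/23


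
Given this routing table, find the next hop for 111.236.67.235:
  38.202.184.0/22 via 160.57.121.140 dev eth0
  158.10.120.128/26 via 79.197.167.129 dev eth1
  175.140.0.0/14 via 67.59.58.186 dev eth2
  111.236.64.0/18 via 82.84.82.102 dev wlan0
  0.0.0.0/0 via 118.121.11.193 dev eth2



Longest prefix match for 111.236.67.235:
  /22 38.202.184.0: no
  /26 158.10.120.128: no
  /14 175.140.0.0: no
  /18 111.236.64.0: MATCH
  /0 0.0.0.0: MATCH
Selected: next-hop 82.84.82.102 via wlan0 (matched /18)


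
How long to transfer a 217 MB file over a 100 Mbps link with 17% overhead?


Effective throughput = 100 * (1 - 17/100) = 83 Mbps
File size in Mb = 217 * 8 = 1736 Mb
Time = 1736 / 83
Time = 20.9157 seconds


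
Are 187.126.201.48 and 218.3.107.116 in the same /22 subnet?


Mask: 255.255.252.0
187.126.201.48 AND mask = 187.126.200.0
218.3.107.116 AND mask = 218.3.104.0
No, different subnets (187.126.200.0 vs 218.3.104.0)


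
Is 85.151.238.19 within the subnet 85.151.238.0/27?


Subnet network: 85.151.238.0
Test IP AND mask: 85.151.238.0
Yes, 85.151.238.19 is in 85.151.238.0/27


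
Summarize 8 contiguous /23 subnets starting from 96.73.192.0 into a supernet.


Original prefix: /23
Number of subnets: 8 = 2^3
New prefix = 23 - 3 = 20
Supernet: 96.73.192.0/20


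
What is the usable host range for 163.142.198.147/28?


Network: 163.142.198.144
Broadcast: 163.142.198.159
First usable = network + 1
Last usable = broadcast - 1
Range: 163.142.198.145 to 163.142.198.158


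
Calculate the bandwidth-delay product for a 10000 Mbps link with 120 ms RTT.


BDP = bandwidth * RTT
= 10000 Mbps * 120 ms
= 10000 * 1e6 * 120 / 1000 bits
= 1200000000 bits
= 150000000 bytes
= 146484.375 KB
BDP = 1200000000 bits (150000000 bytes)


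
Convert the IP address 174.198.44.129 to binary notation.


174 = 10101110
198 = 11000110
44 = 00101100
129 = 10000001
Binary: 10101110.11000110.00101100.10000001


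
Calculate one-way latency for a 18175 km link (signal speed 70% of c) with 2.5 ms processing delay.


Speed = 0.7 * 3e5 km/s = 210000 km/s
Propagation delay = 18175 / 210000 = 0.0865 s = 86.5476 ms
Processing delay = 2.5 ms
Total one-way latency = 89.0476 ms


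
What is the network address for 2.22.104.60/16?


IP:   00000010.00010110.01101000.00111100
Mask: 11111111.11111111.00000000.00000000
AND operation:
Net:  00000010.00010110.00000000.00000000
Network: 2.22.0.0/16


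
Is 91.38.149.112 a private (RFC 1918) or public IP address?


RFC 1918 private ranges:
  10.0.0.0/8 (10.0.0.0 - 10.255.255.255)
  172.16.0.0/12 (172.16.0.0 - 172.31.255.255)
  192.168.0.0/16 (192.168.0.0 - 192.168.255.255)
Public (not in any RFC 1918 range)


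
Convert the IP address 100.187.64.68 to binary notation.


100 = 01100100
187 = 10111011
64 = 01000000
68 = 01000100
Binary: 01100100.10111011.01000000.01000100


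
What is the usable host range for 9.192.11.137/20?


Network: 9.192.0.0
Broadcast: 9.192.15.255
First usable = network + 1
Last usable = broadcast - 1
Range: 9.192.0.1 to 9.192.15.254


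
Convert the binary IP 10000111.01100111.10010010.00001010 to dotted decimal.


10000111 = 135
01100111 = 103
10010010 = 146
00001010 = 10
IP: 135.103.146.10


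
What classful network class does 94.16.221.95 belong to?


First octet: 94
Binary: 01011110
0xxxxxxx -> Class A (1-126)
Class A, default mask 255.0.0.0 (/8)


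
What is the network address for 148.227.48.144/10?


IP:   10010100.11100011.00110000.10010000
Mask: 11111111.11000000.00000000.00000000
AND operation:
Net:  10010100.11000000.00000000.00000000
Network: 148.192.0.0/10


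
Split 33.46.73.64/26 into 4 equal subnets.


New prefix = 26 + 2 = 28
Each subnet has 16 addresses
  33.46.73.64/28
  33.46.73.80/28
  33.46.73.96/28
  33.46.73.112/28
Subnets: 33.46.73.64/28, 33.46.73.80/28, 33.46.73.96/28, 33.46.73.112/28


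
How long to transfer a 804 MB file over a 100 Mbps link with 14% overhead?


Effective throughput = 100 * (1 - 14/100) = 86 Mbps
File size in Mb = 804 * 8 = 6432 Mb
Time = 6432 / 86
Time = 74.7907 seconds


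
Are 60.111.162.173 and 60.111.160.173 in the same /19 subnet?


Mask: 255.255.224.0
60.111.162.173 AND mask = 60.111.160.0
60.111.160.173 AND mask = 60.111.160.0
Yes, same subnet (60.111.160.0)


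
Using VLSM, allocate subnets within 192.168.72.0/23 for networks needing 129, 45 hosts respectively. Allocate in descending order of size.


129 hosts -> /24 (254 usable): 192.168.72.0/24
45 hosts -> /26 (62 usable): 192.168.73.0/26
Allocation: 192.168.72.0/24 (129 hosts, 254 usable); 192.168.73.0/26 (45 hosts, 62 usable)
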